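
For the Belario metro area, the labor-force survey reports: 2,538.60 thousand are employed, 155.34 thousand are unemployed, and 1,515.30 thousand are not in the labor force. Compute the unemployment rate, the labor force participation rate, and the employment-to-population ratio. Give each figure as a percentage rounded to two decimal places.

Labor force = employed + unemployed = 2,538.60 + 155.34 = 2,693.94 thousand.
Working-age population = 2,693.94 + 1,515.30 = 4,209.24 thousand.
Unemployment rate = 155.34 / 2,693.94 = 5.77%.
Labor force participation rate = 2,693.94 / 4,209.24 = 64.00%.
Employment-population ratio = 2,538.60 / 4,209.24 = 60.31%.

Unemployment rate ≈ 5.77%; labor force participation rate ≈ 64.00%; employment-population ratio ≈ 60.31%.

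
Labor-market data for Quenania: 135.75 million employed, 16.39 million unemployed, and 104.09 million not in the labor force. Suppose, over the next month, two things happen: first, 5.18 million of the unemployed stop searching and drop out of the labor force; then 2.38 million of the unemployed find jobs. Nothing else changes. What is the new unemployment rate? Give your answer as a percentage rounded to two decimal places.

Initially, labor force = 135.75 + 16.39 = 152.14 million, so u = 16.39/152.14 = 10.77%.
After the first change, unemployed and labor force both fall by 5.18 → E = 135.75, U = 11.21, labor force = 146.96 million.
After the second change, unemployed falls and employed rises by 2.38; labor force unchanged → E = 138.13, U = 8.83, labor force = 146.96 million.
New unemployment rate = 8.83 / 146.96 = 6.01%.

New unemployment rate ≈ 6.01%.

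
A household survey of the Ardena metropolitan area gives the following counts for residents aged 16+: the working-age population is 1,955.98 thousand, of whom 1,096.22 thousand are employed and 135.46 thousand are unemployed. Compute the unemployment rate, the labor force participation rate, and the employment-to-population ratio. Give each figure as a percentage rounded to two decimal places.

Labor force = employed + unemployed = 1,096.22 + 135.46 = 1,231.68 thousand.
Unemployment rate = 135.46 / 1,231.68 = 11.00%.
Labor force participation rate = 1,231.68 / 1,955.98 = 62.97%.
Employment-population ratio = 1,096.22 / 1,955.98 = 56.04%.

Unemployment rate ≈ 11.00%; labor force participation rate ≈ 62.97%; employment-population ratio ≈ 56.04%.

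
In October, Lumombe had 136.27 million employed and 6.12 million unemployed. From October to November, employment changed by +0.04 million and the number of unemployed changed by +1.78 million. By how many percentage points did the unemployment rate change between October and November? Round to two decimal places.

The unemployment rate changed by +1.18 percentage points.

October: labor force = 136.27 + 6.12 = 142.39; u = 6.12/142.39 = 4.30%.
November: labor force = 136.31 + 7.90 = 144.21; u = 7.90/144.21 = 5.48%.
Change = 5.48% − 4.30% = +1.18 pp.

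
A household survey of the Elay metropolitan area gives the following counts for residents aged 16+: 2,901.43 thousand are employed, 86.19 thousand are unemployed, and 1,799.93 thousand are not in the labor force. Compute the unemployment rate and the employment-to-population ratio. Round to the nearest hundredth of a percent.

Unemployment rate ≈ 2.88%; employment-population ratio ≈ 60.60%.

Labor force = employed + unemployed = 2,901.43 + 86.19 = 2,987.62 thousand.
Working-age population = 2,987.62 + 1,799.93 = 4,787.55 thousand.
Unemployment rate = 86.19 / 2,987.62 = 2.88%.
Employment-population ratio = 2,901.43 / 4,787.55 = 60.60%.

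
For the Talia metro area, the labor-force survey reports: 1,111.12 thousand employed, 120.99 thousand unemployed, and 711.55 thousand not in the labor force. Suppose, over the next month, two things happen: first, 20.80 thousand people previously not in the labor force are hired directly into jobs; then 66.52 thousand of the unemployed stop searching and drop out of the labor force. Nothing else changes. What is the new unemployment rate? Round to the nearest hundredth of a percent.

Initially, labor force = 1,111.12 + 120.99 = 1,232.11 thousand, so u = 120.99/1,232.11 = 9.82%.
After the first change, employed and labor force both rise by 20.80; unemployed unchanged → E = 1,131.92, U = 120.99, labor force = 1,252.91 thousand.
After the second change, unemployed and labor force both fall by 66.52 → E = 1,131.92, U = 54.47, labor force = 1,186.39 thousand.
New unemployment rate = 54.47 / 1,186.39 = 4.59%.

New unemployment rate ≈ 4.59%.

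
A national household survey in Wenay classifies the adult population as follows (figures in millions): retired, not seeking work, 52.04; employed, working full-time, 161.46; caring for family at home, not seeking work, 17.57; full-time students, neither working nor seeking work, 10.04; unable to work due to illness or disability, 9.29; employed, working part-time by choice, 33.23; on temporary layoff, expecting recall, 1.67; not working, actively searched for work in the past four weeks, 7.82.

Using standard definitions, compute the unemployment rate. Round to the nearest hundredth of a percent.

Unemployment rate ≈ 4.65%.

Employed = 161.46 + 33.23 = 194.69 million.
Unemployed = 1.67 + 7.82 = 9.49 million (jobless and actively searching, or on temporary layoff).
Labor force = 194.69 + 9.49 = 204.18 million.
Unemployment rate = 9.49 / 204.18 = 4.65%.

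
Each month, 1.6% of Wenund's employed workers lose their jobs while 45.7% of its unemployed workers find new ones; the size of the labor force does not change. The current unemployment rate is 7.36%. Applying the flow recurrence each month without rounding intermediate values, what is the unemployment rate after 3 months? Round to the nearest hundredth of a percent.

With a fixed labor force, u_{t+1} = u_t + s·(1−u_t) − f·u_t = u_t·(1−s−f) + s.
Here 1−s−f = 0.527 and s = 0.016.
u_1 = 0.073600 × 0.527 + 0.016 = 0.054787.
u_2 = 0.054787 × 0.527 + 0.016 = 0.044873.
u_3 = 0.044873 × 0.527 + 0.016 = 0.039648.

Unemployment rate after three months ≈ 3.96%.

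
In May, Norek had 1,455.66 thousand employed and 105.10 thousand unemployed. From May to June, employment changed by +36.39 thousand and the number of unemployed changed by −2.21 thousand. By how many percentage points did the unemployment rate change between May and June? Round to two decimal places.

The unemployment rate changed by −0.28 percentage points.

May: labor force = 1,455.66 + 105.10 = 1,560.76; u = 105.10/1,560.76 = 6.73%.
June: labor force = 1,492.05 + 102.89 = 1,594.94; u = 102.89/1,594.94 = 6.45%.
Change = 6.45% − 6.73% = −0.28 pp.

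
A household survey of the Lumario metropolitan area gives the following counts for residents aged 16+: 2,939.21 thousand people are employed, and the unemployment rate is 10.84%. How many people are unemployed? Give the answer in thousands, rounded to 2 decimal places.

Let U be the number unemployed. The labor force is E + U, and U/(E+U) = 0.1084.
So U = 0.1084 × 2,939.21 / (1 − 0.1084) = 318.6104 / 0.8916 ≈ 357.35 thousand.

About 357.35 thousand are unemployed.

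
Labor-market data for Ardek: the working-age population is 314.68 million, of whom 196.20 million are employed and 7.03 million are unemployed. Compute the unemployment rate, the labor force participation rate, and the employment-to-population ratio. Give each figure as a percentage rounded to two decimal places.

Labor force = employed + unemployed = 196.20 + 7.03 = 203.23 million.
Unemployment rate = 7.03 / 203.23 = 3.46%.
Labor force participation rate = 203.23 / 314.68 = 64.58%.
Employment-population ratio = 196.20 / 314.68 = 62.35%.

Unemployment rate ≈ 3.46%; labor force participation rate ≈ 64.58%; employment-population ratio ≈ 62.35%.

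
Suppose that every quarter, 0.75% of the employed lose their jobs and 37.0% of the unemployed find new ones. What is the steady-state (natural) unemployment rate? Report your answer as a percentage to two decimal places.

At steady state the flows balance: s·E = f·U, so U/(E+U) = s/(s+f).
u* = 0.75 / (0.75 + 37.0) = 0.75 / 37.75 = 1.99%.

Steady-state unemployment rate ≈ 1.99%.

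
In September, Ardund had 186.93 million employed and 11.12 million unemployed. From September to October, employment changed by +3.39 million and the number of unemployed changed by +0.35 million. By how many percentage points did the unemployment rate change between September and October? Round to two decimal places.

The unemployment rate changed by +0.07 percentage points.

September: labor force = 186.93 + 11.12 = 198.05; u = 11.12/198.05 = 5.61%.
October: labor force = 190.32 + 11.47 = 201.79; u = 11.47/201.79 = 5.68%.
Change = 5.68% − 5.61% = +0.07 pp.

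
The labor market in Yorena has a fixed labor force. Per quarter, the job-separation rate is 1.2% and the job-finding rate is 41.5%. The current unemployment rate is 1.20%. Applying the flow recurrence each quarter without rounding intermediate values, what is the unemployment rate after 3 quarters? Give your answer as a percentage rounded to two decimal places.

Unemployment rate after three quarters ≈ 2.51%.

With a fixed labor force, u_{t+1} = u_t + s·(1−u_t) − f·u_t = u_t·(1−s−f) + s.
Here 1−s−f = 0.573 and s = 0.012.
u_1 = 0.012000 × 0.573 + 0.012 = 0.018876.
u_2 = 0.018876 × 0.573 + 0.012 = 0.022816.
u_3 = 0.022816 × 0.573 + 0.012 = 0.025074.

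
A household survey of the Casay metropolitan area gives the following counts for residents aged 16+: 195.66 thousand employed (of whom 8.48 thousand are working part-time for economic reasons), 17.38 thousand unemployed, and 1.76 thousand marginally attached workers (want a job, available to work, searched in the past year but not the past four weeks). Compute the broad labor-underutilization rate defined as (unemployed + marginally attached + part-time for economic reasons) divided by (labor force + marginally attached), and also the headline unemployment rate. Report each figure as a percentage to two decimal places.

Labor force = 195.66 + 17.38 = 213.04 thousand.
Numerator = 17.38 + 1.76 + 8.48 = 27.62 thousand.
Denominator = 213.04 + 1.76 = 214.80 thousand.
Broad rate = 27.62 / 214.80 = 12.86%.
Headline unemployment rate = 17.38 / 213.04 = 8.16%.

Broad underutilization rate ≈ 12.86%; headline unemployment rate ≈ 8.16%.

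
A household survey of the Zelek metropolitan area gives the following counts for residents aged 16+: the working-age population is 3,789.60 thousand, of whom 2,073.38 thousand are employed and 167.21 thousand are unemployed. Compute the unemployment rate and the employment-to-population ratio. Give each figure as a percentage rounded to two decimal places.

Unemployment rate ≈ 7.46%; employment-population ratio ≈ 54.71%.

Labor force = employed + unemployed = 2,073.38 + 167.21 = 2,240.59 thousand.
Unemployment rate = 167.21 / 2,240.59 = 7.46%.
Employment-population ratio = 2,073.38 / 3,789.60 = 54.71%.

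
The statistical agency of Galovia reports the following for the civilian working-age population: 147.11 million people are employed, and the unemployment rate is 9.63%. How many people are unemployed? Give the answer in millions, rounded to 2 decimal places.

About 15.68 million are unemployed.

Let U be the number unemployed. The labor force is E + U, and U/(E+U) = 0.0963.
So U = 0.0963 × 147.11 / (1 − 0.0963) = 14.1667 / 0.9037 ≈ 15.68 million.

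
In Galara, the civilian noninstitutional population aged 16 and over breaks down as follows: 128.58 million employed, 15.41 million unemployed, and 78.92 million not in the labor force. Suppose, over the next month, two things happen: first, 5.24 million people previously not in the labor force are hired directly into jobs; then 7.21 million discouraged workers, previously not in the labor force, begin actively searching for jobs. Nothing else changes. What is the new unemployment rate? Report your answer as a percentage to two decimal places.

Initially, labor force = 128.58 + 15.41 = 143.99 million, so u = 15.41/143.99 = 10.70%.
After the first change, employed and labor force both rise by 5.24; unemployed unchanged → E = 133.82, U = 15.41, labor force = 149.23 million.
After the second change, unemployed and labor force both rise by 7.21 → E = 133.82, U = 22.62, labor force = 156.44 million.
New unemployment rate = 22.62 / 156.44 = 14.46%.

New unemployment rate ≈ 14.46%.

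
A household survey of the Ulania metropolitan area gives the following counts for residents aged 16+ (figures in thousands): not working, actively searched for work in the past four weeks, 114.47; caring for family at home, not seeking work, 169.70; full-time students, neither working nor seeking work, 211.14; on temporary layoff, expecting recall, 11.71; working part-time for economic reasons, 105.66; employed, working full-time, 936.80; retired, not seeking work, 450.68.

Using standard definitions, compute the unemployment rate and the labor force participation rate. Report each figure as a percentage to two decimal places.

Unemployment rate ≈ 10.80%; labor force participation rate ≈ 58.43%.

Employed = 105.66 + 936.80 = 1,042.46 thousand (anyone who worked, including part-time for economic reasons, counts as employed).
Unemployed = 114.47 + 11.71 = 126.18 thousand (jobless and actively searching, or on temporary layoff).
Labor force = 1,042.46 + 126.18 = 1,168.64 thousand.
Not in labor force = 169.70 + 211.14 + 450.68 = 831.52 thousand (those not working and not actively searching are outside the labor force).
Civilian working-age population = 1,168.64 + 831.52 = 2,000.16 thousand.
Unemployment rate = 126.18 / 1,168.64 = 10.80%.
Labor force participation rate = 1,168.64 / 2,000.16 = 58.43%.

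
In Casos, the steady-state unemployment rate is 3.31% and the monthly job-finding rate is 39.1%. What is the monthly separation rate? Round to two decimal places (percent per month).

Separation rate ≈ 1.34% per month.

From u* = s/(s+f): s = u·f/(1−u).
s = 0.0331 × 39.1 / (1 − 0.0331) = 1.2942 / 0.9669 ≈ 1.34% per month.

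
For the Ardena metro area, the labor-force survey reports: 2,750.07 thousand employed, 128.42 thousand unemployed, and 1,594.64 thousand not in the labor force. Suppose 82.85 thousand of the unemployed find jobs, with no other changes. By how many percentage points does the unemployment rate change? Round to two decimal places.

The unemployment rate changes by −2.88 percentage points.

Initially, labor force = 2,750.07 + 128.42 = 2,878.49 thousand, so u = 128.42/2,878.49 = 4.46%.
After the change, unemployed falls and employed rises by 82.85; labor force unchanged → E = 2,832.92, U = 45.57, labor force = 2,878.49 thousand.
New unemployment rate = 45.57 / 2,878.49 = 1.58%.
Change = 1.58% − 4.46% = −2.88 percentage points.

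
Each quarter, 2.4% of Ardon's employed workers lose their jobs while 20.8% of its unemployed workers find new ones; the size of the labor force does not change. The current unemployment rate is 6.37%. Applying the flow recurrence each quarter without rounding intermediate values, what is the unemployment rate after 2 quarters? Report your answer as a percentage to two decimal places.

Unemployment rate after two quarters ≈ 8.00%.

With a fixed labor force, u_{t+1} = u_t + s·(1−u_t) − f·u_t = u_t·(1−s−f) + s.
Here 1−s−f = 0.768 and s = 0.024.
u_1 = 0.063700 × 0.768 + 0.024 = 0.072922.
u_2 = 0.072922 × 0.768 + 0.024 = 0.080004.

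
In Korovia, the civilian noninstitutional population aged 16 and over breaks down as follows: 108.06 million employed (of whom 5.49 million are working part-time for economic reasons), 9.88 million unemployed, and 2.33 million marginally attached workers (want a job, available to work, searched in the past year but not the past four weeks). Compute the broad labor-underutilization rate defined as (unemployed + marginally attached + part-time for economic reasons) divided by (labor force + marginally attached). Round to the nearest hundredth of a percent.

Labor force = 108.06 + 9.88 = 117.94 million.
Numerator = 9.88 + 2.33 + 5.49 = 17.70 million.
Denominator = 117.94 + 2.33 = 120.27 million.
Broad rate = 17.70 / 120.27 = 14.72%.

Broad underutilization rate ≈ 14.72%.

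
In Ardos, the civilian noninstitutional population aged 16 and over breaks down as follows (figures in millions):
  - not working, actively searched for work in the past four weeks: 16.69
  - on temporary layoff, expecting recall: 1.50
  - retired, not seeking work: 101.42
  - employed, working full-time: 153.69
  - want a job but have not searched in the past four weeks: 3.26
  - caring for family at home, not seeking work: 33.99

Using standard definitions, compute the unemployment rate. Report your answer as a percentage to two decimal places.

Unemployment rate ≈ 10.58%.

Employed = 153.69 million.
Unemployed = 16.69 + 1.50 = 18.19 million (jobless and actively searching, or on temporary layoff).
Labor force = 153.69 + 18.19 = 171.88 million.
Unemployment rate = 18.19 / 171.88 = 10.58%.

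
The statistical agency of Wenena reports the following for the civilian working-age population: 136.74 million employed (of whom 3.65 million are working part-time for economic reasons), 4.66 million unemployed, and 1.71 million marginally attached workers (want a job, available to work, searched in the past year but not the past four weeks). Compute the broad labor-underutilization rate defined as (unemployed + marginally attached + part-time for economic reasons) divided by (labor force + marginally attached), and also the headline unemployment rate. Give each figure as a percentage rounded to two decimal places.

Broad underutilization rate ≈ 7.00%; headline unemployment rate ≈ 3.30%.

Labor force = 136.74 + 4.66 = 141.40 million.
Numerator = 4.66 + 1.71 + 3.65 = 10.02 million.
Denominator = 141.40 + 1.71 = 143.11 million.
Broad rate = 10.02 / 143.11 = 7.00%.
Headline unemployment rate = 4.66 / 141.40 = 3.30%.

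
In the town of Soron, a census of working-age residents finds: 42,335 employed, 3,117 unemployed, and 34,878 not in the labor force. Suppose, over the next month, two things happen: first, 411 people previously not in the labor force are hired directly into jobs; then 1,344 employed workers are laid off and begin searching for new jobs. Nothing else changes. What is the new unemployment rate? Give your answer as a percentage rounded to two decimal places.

New unemployment rate ≈ 9.73%.

Initially, labor force = 42,335 + 3,117 = 45,452, so u = 3,117/45,452 = 6.86%.
After the first change, employed and labor force both rise by 411; unemployed unchanged → E = 42,746, U = 3,117, labor force = 45,863.
After the second change, employed falls and unemployed rises by 1,344; labor force unchanged → E = 41,402, U = 4,461, labor force = 45,863.
New unemployment rate = 4,461 / 45,863 = 9.73%.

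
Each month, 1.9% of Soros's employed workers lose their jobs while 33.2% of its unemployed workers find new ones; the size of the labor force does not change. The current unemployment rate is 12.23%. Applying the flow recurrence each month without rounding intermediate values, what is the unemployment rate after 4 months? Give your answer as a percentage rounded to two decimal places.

Unemployment rate after four months ≈ 6.62%.

With a fixed labor force, u_{t+1} = u_t + s·(1−u_t) − f·u_t = u_t·(1−s−f) + s.
Here 1−s−f = 0.649 and s = 0.019.
u_1 = 0.122300 × 0.649 + 0.019 = 0.098373.
u_2 = 0.098373 × 0.649 + 0.019 = 0.082844.
u_3 = 0.082844 × 0.649 + 0.019 = 0.072766.
u_4 = 0.072766 × 0.649 + 0.019 = 0.066225.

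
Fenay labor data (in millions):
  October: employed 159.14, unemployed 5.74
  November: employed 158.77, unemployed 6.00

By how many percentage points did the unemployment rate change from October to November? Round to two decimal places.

October: labor force = 159.14 + 5.74 = 164.88; u = 5.74/164.88 = 3.48%.
November: labor force = 158.77 + 6.00 = 164.77; u = 6.00/164.77 = 3.64%.
Change = 3.64% − 3.48% = +0.16 pp.

The unemployment rate changed by +0.16 percentage points.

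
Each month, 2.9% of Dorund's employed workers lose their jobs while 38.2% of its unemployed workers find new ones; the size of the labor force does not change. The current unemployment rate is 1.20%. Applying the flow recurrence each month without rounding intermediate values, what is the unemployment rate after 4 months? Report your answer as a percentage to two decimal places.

Unemployment rate after four months ≈ 6.35%.

With a fixed labor force, u_{t+1} = u_t + s·(1−u_t) − f·u_t = u_t·(1−s−f) + s.
Here 1−s−f = 0.589 and s = 0.029.
u_1 = 0.012000 × 0.589 + 0.029 = 0.036068.
u_2 = 0.036068 × 0.589 + 0.029 = 0.050244.
u_3 = 0.050244 × 0.589 + 0.029 = 0.058594.
u_4 = 0.058594 × 0.589 + 0.029 = 0.063512.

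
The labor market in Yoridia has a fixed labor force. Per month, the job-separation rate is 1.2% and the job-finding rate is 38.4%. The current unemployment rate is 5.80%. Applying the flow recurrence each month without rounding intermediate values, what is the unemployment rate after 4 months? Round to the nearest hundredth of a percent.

With a fixed labor force, u_{t+1} = u_t + s·(1−u_t) − f·u_t = u_t·(1−s−f) + s.
Here 1−s−f = 0.604 and s = 0.012.
u_1 = 0.058000 × 0.604 + 0.012 = 0.047032.
u_2 = 0.047032 × 0.604 + 0.012 = 0.040407.
u_3 = 0.040407 × 0.604 + 0.012 = 0.036406.
u_4 = 0.036406 × 0.604 + 0.012 = 0.033989.

Unemployment rate after four months ≈ 3.40%.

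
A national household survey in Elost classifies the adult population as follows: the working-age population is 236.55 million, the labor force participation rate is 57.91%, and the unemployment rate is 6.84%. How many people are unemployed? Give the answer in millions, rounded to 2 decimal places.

Labor force = 0.5791 × 236.55 = 136.99 million.
Unemployed = 0.0684 × 136.99 ≈ 9.37 million.

About 9.37 million are unemployed.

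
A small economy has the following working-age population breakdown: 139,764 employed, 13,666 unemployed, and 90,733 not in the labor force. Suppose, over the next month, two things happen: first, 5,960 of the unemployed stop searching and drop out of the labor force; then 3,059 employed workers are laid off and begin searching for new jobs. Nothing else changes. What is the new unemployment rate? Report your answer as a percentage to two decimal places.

New unemployment rate ≈ 7.30%.

Initially, labor force = 139,764 + 13,666 = 153,430, so u = 13,666/153,430 = 8.91%.
After the first change, unemployed and labor force both fall by 5,960 → E = 139,764, U = 7,706, labor force = 147,470.
After the second change, employed falls and unemployed rises by 3,059; labor force unchanged → E = 136,705, U = 10,765, labor force = 147,470.
New unemployment rate = 10,765 / 147,470 = 7.30%.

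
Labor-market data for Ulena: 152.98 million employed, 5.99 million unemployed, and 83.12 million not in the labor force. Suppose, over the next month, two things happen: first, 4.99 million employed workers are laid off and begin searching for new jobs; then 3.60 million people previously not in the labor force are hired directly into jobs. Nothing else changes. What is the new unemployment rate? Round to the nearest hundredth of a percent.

Initially, labor force = 152.98 + 5.99 = 158.97 million, so u = 5.99/158.97 = 3.77%.
After the first change, employed falls and unemployed rises by 4.99; labor force unchanged → E = 147.99, U = 10.98, labor force = 158.97 million.
After the second change, employed and labor force both rise by 3.60; unemployed unchanged → E = 151.59, U = 10.98, labor force = 162.57 million.
New unemployment rate = 10.98 / 162.57 = 6.75%.

New unemployment rate ≈ 6.75%.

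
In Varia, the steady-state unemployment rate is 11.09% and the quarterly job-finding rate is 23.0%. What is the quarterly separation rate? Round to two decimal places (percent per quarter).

From u* = s/(s+f): s = u·f/(1−u).
s = 0.1109 × 23.0 / (1 − 0.1109) = 2.5507 / 0.8891 ≈ 2.87% per quarter.

Separation rate ≈ 2.87% per quarter.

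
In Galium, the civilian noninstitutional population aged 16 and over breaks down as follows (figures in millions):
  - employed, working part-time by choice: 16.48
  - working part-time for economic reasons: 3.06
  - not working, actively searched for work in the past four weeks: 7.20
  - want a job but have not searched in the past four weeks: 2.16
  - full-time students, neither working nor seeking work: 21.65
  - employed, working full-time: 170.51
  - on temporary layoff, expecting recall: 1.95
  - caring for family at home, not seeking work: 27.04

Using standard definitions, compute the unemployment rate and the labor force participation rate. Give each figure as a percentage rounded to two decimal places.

Employed = 16.48 + 3.06 + 170.51 = 190.05 million (anyone who worked, including part-time for economic reasons, counts as employed).
Unemployed = 7.20 + 1.95 = 9.15 million (jobless and actively searching, or on temporary layoff).
Labor force = 190.05 + 9.15 = 199.20 million.
Not in labor force = 2.16 + 21.65 + 27.04 = 50.85 million (those not working and not actively searching are outside the labor force — including those who want a job but have given up searching).
Civilian working-age population = 199.20 + 50.85 = 250.05 million.
Unemployment rate = 9.15 / 199.20 = 4.59%.
Labor force participation rate = 199.20 / 250.05 = 79.66%.

Unemployment rate ≈ 4.59%; labor force participation rate ≈ 79.66%.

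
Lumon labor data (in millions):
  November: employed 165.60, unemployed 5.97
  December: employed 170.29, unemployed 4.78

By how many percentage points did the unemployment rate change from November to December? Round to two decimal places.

November: labor force = 165.60 + 5.97 = 171.57; u = 5.97/171.57 = 3.48%.
December: labor force = 170.29 + 4.78 = 175.07; u = 4.78/175.07 = 2.73%.
Change = 2.73% − 3.48% = −0.75 pp.

The unemployment rate changed by −0.75 percentage points.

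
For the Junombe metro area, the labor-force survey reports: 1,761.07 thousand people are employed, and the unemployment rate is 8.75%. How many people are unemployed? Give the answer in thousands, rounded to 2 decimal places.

Let U be the number unemployed. The labor force is E + U, and U/(E+U) = 0.0875.
So U = 0.0875 × 1,761.07 / (1 − 0.0875) = 154.0936 / 0.9125 ≈ 168.87 thousand.

About 168.87 thousand are unemployed.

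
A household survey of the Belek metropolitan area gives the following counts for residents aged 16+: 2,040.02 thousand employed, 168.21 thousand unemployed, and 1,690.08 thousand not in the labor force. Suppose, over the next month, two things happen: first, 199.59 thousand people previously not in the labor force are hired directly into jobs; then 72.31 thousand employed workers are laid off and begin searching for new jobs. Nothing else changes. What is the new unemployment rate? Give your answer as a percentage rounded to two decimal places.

New unemployment rate ≈ 9.99%.

Initially, labor force = 2,040.02 + 168.21 = 2,208.23 thousand, so u = 168.21/2,208.23 = 7.62%.
After the first change, employed and labor force both rise by 199.59; unemployed unchanged → E = 2,239.61, U = 168.21, labor force = 2,407.82 thousand.
After the second change, employed falls and unemployed rises by 72.31; labor force unchanged → E = 2,167.30, U = 240.52, labor force = 2,407.82 thousand.
New unemployment rate = 240.52 / 2,407.82 = 9.99%.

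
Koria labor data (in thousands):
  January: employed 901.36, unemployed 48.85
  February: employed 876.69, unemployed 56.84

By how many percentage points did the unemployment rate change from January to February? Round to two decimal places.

January: labor force = 901.36 + 48.85 = 950.21; u = 48.85/950.21 = 5.14%.
February: labor force = 876.69 + 56.84 = 933.53; u = 56.84/933.53 = 6.09%.
Change = 6.09% − 5.14% = +0.95 pp.

The unemployment rate changed by +0.95 percentage points.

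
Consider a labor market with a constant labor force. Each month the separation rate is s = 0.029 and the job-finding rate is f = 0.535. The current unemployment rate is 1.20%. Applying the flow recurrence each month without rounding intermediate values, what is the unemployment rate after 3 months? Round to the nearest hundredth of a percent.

With a fixed labor force, u_{t+1} = u_t + s·(1−u_t) − f·u_t = u_t·(1−s−f) + s.
Here 1−s−f = 0.436 and s = 0.029.
u_1 = 0.012000 × 0.436 + 0.029 = 0.034232.
u_2 = 0.034232 × 0.436 + 0.029 = 0.043925.
u_3 = 0.043925 × 0.436 + 0.029 = 0.048151.

Unemployment rate after three months ≈ 4.82%.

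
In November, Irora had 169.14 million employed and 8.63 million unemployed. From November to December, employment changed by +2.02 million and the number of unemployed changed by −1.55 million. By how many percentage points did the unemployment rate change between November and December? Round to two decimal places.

November: labor force = 169.14 + 8.63 = 177.77; u = 8.63/177.77 = 4.85%.
December: labor force = 171.16 + 7.08 = 178.24; u = 7.08/178.24 = 3.97%.
Change = 3.97% − 4.85% = −0.88 pp.

The unemployment rate changed by −0.88 percentage points.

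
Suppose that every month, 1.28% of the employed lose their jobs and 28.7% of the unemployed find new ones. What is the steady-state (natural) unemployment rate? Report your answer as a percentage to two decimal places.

At steady state the flows balance: s·E = f·U, so U/(E+U) = s/(s+f).
u* = 1.28 / (1.28 + 28.7) = 1.28 / 29.98 = 4.27%.

Steady-state unemployment rate ≈ 4.27%.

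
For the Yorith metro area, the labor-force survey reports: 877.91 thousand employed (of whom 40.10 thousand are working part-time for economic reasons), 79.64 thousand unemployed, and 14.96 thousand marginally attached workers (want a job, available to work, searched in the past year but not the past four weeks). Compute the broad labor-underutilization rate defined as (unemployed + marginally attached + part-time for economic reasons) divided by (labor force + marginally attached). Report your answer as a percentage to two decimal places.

Broad underutilization rate ≈ 13.85%.

Labor force = 877.91 + 79.64 = 957.55 thousand.
Numerator = 79.64 + 14.96 + 40.10 = 134.70 thousand.
Denominator = 957.55 + 14.96 = 972.51 thousand.
Broad rate = 134.70 / 972.51 = 13.85%.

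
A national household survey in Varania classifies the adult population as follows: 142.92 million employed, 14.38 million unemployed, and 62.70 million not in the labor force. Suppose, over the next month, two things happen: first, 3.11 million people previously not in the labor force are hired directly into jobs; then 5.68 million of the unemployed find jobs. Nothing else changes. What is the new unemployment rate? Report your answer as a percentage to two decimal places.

Initially, labor force = 142.92 + 14.38 = 157.30 million, so u = 14.38/157.30 = 9.14%.
After the first change, employed and labor force both rise by 3.11; unemployed unchanged → E = 146.03, U = 14.38, labor force = 160.41 million.
After the second change, unemployed falls and employed rises by 5.68; labor force unchanged → E = 151.71, U = 8.70, labor force = 160.41 million.
New unemployment rate = 8.70 / 160.41 = 5.42%.

New unemployment rate ≈ 5.42%.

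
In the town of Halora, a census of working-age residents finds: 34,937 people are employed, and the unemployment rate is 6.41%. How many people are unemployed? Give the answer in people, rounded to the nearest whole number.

About 2,393 are unemployed.

Let U be the number unemployed. The labor force is E + U, and U/(E+U) = 0.0641.
So U = 0.0641 × 34,937 / (1 − 0.0641) = 2239.46 / 0.9359 ≈ 2,393.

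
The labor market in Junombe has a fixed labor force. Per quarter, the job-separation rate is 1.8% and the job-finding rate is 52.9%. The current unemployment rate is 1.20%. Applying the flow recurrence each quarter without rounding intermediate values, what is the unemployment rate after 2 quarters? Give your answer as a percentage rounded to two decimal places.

Unemployment rate after two quarters ≈ 2.86%.

With a fixed labor force, u_{t+1} = u_t + s·(1−u_t) − f·u_t = u_t·(1−s−f) + s.
Here 1−s−f = 0.453 and s = 0.018.
u_1 = 0.012000 × 0.453 + 0.018 = 0.023436.
u_2 = 0.023436 × 0.453 + 0.018 = 0.028617.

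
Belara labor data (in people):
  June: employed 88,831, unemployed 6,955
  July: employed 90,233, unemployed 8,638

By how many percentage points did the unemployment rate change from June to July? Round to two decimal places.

June: labor force = 88,831 + 6,955 = 95,786; u = 6,955/95,786 = 7.26%.
July: labor force = 90,233 + 8,638 = 98,871; u = 8,638/98,871 = 8.74%.
Change = 8.74% − 7.26% = +1.48 pp.

The unemployment rate changed by +1.48 percentage points.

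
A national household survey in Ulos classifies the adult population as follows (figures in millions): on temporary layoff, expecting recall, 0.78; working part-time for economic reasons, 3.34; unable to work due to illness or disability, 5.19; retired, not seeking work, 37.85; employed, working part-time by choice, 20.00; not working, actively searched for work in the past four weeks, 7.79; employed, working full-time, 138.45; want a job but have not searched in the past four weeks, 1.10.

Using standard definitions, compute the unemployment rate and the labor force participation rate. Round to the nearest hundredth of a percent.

Unemployment rate ≈ 5.03%; labor force participation rate ≈ 79.42%.

Employed = 3.34 + 20.00 + 138.45 = 161.79 million (anyone who worked, including part-time for economic reasons, counts as employed).
Unemployed = 0.78 + 7.79 = 8.57 million (jobless and actively searching, or on temporary layoff).
Labor force = 161.79 + 8.57 = 170.36 million.
Not in labor force = 5.19 + 37.85 + 1.10 = 44.14 million (those not working and not actively searching are outside the labor force — including those who want a job but have given up searching).
Civilian working-age population = 170.36 + 44.14 = 214.50 million.
Unemployment rate = 8.57 / 170.36 = 5.03%.
Labor force participation rate = 170.36 / 214.50 = 79.42%.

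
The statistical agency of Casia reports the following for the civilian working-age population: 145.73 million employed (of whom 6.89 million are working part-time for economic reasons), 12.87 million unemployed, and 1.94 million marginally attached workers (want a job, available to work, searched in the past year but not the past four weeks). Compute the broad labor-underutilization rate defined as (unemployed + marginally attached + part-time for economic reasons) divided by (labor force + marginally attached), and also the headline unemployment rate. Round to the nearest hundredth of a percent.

Broad underutilization rate ≈ 13.52%; headline unemployment rate ≈ 8.11%.

Labor force = 145.73 + 12.87 = 158.60 million.
Numerator = 12.87 + 1.94 + 6.89 = 21.70 million.
Denominator = 158.60 + 1.94 = 160.54 million.
Broad rate = 21.70 / 160.54 = 13.52%.
Headline unemployment rate = 12.87 / 158.60 = 8.11%.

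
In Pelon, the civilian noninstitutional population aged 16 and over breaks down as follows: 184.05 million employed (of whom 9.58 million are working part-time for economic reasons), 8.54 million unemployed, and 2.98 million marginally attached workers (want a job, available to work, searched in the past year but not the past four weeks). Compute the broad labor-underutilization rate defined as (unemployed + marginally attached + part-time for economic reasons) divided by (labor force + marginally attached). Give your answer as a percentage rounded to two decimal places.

Labor force = 184.05 + 8.54 = 192.59 million.
Numerator = 8.54 + 2.98 + 9.58 = 21.10 million.
Denominator = 192.59 + 2.98 = 195.57 million.
Broad rate = 21.10 / 195.57 = 10.79%.

Broad underutilization rate ≈ 10.79%.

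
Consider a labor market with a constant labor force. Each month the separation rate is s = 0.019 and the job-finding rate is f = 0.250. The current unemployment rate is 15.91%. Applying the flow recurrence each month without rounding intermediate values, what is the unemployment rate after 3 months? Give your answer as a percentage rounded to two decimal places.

With a fixed labor force, u_{t+1} = u_t + s·(1−u_t) − f·u_t = u_t·(1−s−f) + s.
Here 1−s−f = 0.731 and s = 0.019.
u_1 = 0.159100 × 0.731 + 0.019 = 0.135302.
u_2 = 0.135302 × 0.731 + 0.019 = 0.117906.
u_3 = 0.117906 × 0.731 + 0.019 = 0.105189.

Unemployment rate after three months ≈ 10.52%.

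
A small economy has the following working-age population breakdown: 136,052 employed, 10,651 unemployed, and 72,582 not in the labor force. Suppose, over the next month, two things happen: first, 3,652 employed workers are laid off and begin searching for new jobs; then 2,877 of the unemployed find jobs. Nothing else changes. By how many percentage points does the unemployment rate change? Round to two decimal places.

Initially, labor force = 136,052 + 10,651 = 146,703, so u = 10,651/146,703 = 7.26%.
After the first change, employed falls and unemployed rises by 3,652; labor force unchanged → E = 132,400, U = 14,303, labor force = 146,703.
After the second change, unemployed falls and employed rises by 2,877; labor force unchanged → E = 135,277, U = 11,426, labor force = 146,703.
New unemployment rate = 11,426 / 146,703 = 7.79%.
Change = 7.79% − 7.26% = +0.53 percentage points.

The unemployment rate changes by +0.53 percentage points.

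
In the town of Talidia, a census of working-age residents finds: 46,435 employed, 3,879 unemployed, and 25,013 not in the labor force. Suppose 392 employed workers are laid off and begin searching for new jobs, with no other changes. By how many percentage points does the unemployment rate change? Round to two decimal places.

The unemployment rate changes by +0.78 percentage points.

Initially, labor force = 46,435 + 3,879 = 50,314, so u = 3,879/50,314 = 7.71%.
After the change, employed falls and unemployed rises by 392; labor force unchanged → E = 46,043, U = 4,271, labor force = 50,314.
New unemployment rate = 4,271 / 50,314 = 8.49%.
Change = 8.49% − 7.71% = +0.78 percentage points.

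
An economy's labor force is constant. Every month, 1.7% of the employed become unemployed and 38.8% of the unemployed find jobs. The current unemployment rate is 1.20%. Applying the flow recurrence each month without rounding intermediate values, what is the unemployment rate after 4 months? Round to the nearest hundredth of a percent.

With a fixed labor force, u_{t+1} = u_t + s·(1−u_t) − f·u_t = u_t·(1−s−f) + s.
Here 1−s−f = 0.595 and s = 0.017.
u_1 = 0.012000 × 0.595 + 0.017 = 0.024140.
u_2 = 0.024140 × 0.595 + 0.017 = 0.031363.
u_3 = 0.031363 × 0.595 + 0.017 = 0.035661.
u_4 = 0.035661 × 0.595 + 0.017 = 0.038218.

Unemployment rate after four months ≈ 3.82%.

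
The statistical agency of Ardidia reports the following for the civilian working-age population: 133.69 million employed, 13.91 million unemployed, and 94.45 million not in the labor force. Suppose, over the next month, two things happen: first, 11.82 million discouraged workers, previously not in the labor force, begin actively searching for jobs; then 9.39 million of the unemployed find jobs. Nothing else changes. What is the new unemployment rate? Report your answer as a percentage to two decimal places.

Initially, labor force = 133.69 + 13.91 = 147.60 million, so u = 13.91/147.60 = 9.42%.
After the first change, unemployed and labor force both rise by 11.82 → E = 133.69, U = 25.73, labor force = 159.42 million.
After the second change, unemployed falls and employed rises by 9.39; labor force unchanged → E = 143.08, U = 16.34, labor force = 159.42 million.
New unemployment rate = 16.34 / 159.42 = 10.25%.

New unemployment rate ≈ 10.25%.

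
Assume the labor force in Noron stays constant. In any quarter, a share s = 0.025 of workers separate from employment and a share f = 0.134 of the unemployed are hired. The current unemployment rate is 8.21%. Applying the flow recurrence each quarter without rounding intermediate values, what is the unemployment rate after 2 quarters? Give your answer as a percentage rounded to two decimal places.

Unemployment rate after two quarters ≈ 10.41%.

With a fixed labor force, u_{t+1} = u_t + s·(1−u_t) − f·u_t = u_t·(1−s−f) + s.
Here 1−s−f = 0.841 and s = 0.025.
u_1 = 0.082100 × 0.841 + 0.025 = 0.094046.
u_2 = 0.094046 × 0.841 + 0.025 = 0.104093.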